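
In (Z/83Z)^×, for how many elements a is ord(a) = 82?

40

φ(83) = 83 − 1 = 82 = 2 · 41.
(Z/83Z)^× is cyclic (|G| = 82); a cyclic group of order m has exactly φ(d) elements of each order d | m, and none otherwise.
82 = 2 · 41 divides 82, and φ(82) = 40.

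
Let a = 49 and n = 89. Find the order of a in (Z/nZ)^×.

By Lagrange's theorem, ord_89(49) divides φ(89) = 89 − 1 = 88 = 2^3 · 11.
Divisors of 88: 1, 2, 4, 8, 11, 22, 44, 88.
Compute 49^d (mod 89) for the divisors d until we hit 1:
49^1 ≡ 49 (mod 89)
49^2 ≡ 87 (mod 89)
49^4 ≡ 4 (mod 89)
49^8 ≡ 16 (mod 89)
49^11 ≡ 34 (mod 89)
49^22 ≡ 88 (mod 89)
49^44 ≡ 1 (mod 89) ✓
So ord_89(49) = 44.

44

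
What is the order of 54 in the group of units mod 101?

Since 54 ∈ (Z/101Z)^×, its order divides φ(101) = 101 − 1 = 100 = 2^2 · 5^2.
Divisors of 100: 1, 2, 4, 5, 10, 20, 25, 50, 100.
Compute 54^d (mod 101) for the divisors d until we hit 1:
54^1 ≡ 54 (mod 101)
54^2 ≡ 88 (mod 101)
54^4 ≡ 68 (mod 101)
54^5 ≡ 36 (mod 101)
54^10 ≡ 84 (mod 101)
54^20 ≡ 87 (mod 101)
54^25 ≡ 1 (mod 101) ✓
Therefore the multiplicative order of 54 modulo 101 is 25.

25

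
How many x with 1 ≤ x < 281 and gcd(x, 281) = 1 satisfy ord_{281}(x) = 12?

0

φ(281) = 281 − 1 = 280 = 2^3 · 5 · 7.
Since (Z/281Z)^× is cyclic of order 280, the number of elements of order d is φ(d) when d | 280 and 0 otherwise.
12 does not divide 280, so no element of (Z/281Z)^× has order 12.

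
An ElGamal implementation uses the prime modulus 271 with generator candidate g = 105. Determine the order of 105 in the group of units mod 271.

90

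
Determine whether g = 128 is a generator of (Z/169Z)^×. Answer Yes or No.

φ(169) = φ(13^2) = 13·(13−1) = 156 = 2^2 · 3 · 13.
Test 128^(156/q) mod 169 for each prime factor q of 156:
128^78 ≡ 168 (mod 169)  [q = 2: ≢ 1 ✓]
128^52 ≡ 146 (mod 169)  [q = 3: ≢ 1 ✓]
128^12 ≡ 105 (mod 169)  [q = 13: ≢ 1 ✓]
Every test exponent gives a nontrivial residue, hence 128 generates the full group.

Yes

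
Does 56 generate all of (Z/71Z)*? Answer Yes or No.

Yes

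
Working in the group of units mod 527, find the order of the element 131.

240

ord(131) | φ(527) = φ(17·31) = (17−1)·(31−1) = 16·30 = 480 = 2^5 · 3 · 5.
Divisors of 480: 1, 2, 3, 4, 5, 6, 8, 10, 12, 15, 16, 20, 24, 30, 32, 40, 48, 60, 80, 96, 120, 160, 240, 480.
Evaluate successive powers at the divisors of 480:
131^1 ≡ 131 (mod 527)
131^2 ≡ 297 (mod 527)
131^3 ≡ 436 (mod 527)
131^4 ≡ 200 (mod 527)
131^5 ≡ 377 (mod 527)
131^6 ≡ 376 (mod 527)
131^8 ≡ 475 (mod 527)
131^10 ≡ 366 (mod 527)
131^12 ≡ 140 (mod 527)
131^15 ≡ 435 (mod 527)
131^16 ≡ 69 (mod 527)
131^20 ≡ 98 (mod 527)
131^24 ≡ 101 (mod 527)
131^30 ≡ 32 (mod 527)
131^32 ≡ 18 (mod 527)
131^40 ≡ 118 (mod 527)
131^48 ≡ 188 (mod 527)
131^60 ≡ 497 (mod 527)
131^80 ≡ 222 (mod 527)
131^96 ≡ 35 (mod 527)
131^120 ≡ 373 (mod 527)
131^160 ≡ 273 (mod 527)
131^240 ≡ 1 (mod 527) ✓
Hence ord(131) = 240.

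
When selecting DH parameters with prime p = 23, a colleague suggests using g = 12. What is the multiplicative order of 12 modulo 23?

ord(12) | φ(23) = 23 − 1 = 22 = 2 · 11.
Divisors of 22: 1, 2, 11, 22.
Compute 12^d (mod 23) for the divisors d until we hit 1:
12^1 ≡ 12 (mod 23)
12^2 ≡ 6 (mod 23)
12^11 ≡ 1 (mod 23) ✓
So ord_23(12) = 11.

11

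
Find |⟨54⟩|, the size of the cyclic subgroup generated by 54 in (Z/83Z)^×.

Since 54 ∈ (Z/83Z)^×, its order divides φ(83) = 83 − 1 = 82 = 2 · 41.
Divisors of 82: 1, 2, 41, 82.
Evaluate successive powers at the divisors of 82:
54^1 ≡ 54 (mod 83)
54^2 ≡ 11 (mod 83)
54^41 ≡ 82 (mod 83)
54^82 ≡ 1 (mod 83) ✓
So ord_83(54) = 82.

82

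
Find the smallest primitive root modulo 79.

φ(79) = 79 − 1 = 78 = 2 · 3 · 13.
g is a primitive root iff g^(78/q) ≢ 1 (mod 79) for each prime q ∈ {2, 3, 13}.
g = 2: 2^39 ≡ 1 — hits 1, so not a primitive root.
g = 3: 3^39 ≡ 78; 3^26 ≡ 23; 3^6 ≡ 18 — none is 1, so 3 is a primitive root.
So 3 is the smallest generator of (Z/79Z)^×.

3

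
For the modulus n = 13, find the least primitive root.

φ(13) = 13 − 1 = 12 = 2^2 · 3.
Test candidates g = 2, 3, … against the prime factors q ∈ {2, 3} of φ(13): g is a generator iff g^(12/q) ≢ 1 for every such q.
g = 2: 2^6 ≡ 12; 2^4 ≡ 3 — none is 1, so 2 is a primitive root.
The smallest primitive root modulo 13 is 2.

2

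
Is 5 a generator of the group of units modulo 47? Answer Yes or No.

Yes

φ(47) = 47 − 1 = 46 = 2 · 23.
5 is a primitive root mod 47 iff 5^(φ(47)/q) ≢ 1 for every prime q | φ(47), i.e. q ∈ {2, 23}.
5^23 ≡ 46 (mod 47)  [q = 2: ≢ 1 ✓]
5^2 ≡ 25 (mod 47)  [q = 23: ≢ 1 ✓]
None equal 1, so ord_47(5) = 46: 5 is a primitive root.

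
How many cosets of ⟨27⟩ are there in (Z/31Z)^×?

3

Since 27 ∈ (Z/31Z)^×, its order divides φ(31) = 31 − 1 = 30 = 2 · 3 · 5.
Divisors of 30: 1, 2, 3, 5, 6, 10, 15, 30.
Test each divisor d:
27^1 ≡ 27
27^2 ≡ 16
27^3 ≡ 29
27^5 ≡ 30
27^6 ≡ 4
27^10 ≡ 1
The order of 27 is 10, so the subgroup it generates has 10 elements.
The index is φ(31) / ord(27) = 30 / 10 = 3.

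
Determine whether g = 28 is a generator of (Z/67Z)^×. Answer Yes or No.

Yes

φ(67) = 67 − 1 = 66 = 2 · 3 · 11.
It suffices to check that the order of 28 is not a proper divisor of 66: compute 28^(66/q) for q ∈ {2, 3, 11}.
28^33 ≡ 66 (mod 67)  [q = 2: ≢ 1 ✓]
28^22 ≡ 37 (mod 67)  [q = 3: ≢ 1 ✓]
28^6 ≡ 40 (mod 67)  [q = 11: ≢ 1 ✓]
None equal 1, so ord_67(28) = 66: 28 is a primitive root.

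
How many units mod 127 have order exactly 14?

6

φ(127) = 127 − 1 = 126 = 2 · 3^2 · 7.
(Z/127Z)^× is cyclic (|G| = 126); a cyclic group of order m has exactly φ(d) elements of each order d | m, and none otherwise.
14 = 2 · 7 divides 126, and φ(14) = 6.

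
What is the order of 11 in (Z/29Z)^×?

28

By Lagrange's theorem, ord_29(11) divides φ(29) = 29 − 1 = 28 = 2^2 · 7.
Divisors of 28: 1, 2, 4, 7, 14, 28.
Evaluate successive powers at the divisors of 28:
11^1 ≡ 11 (mod 29)
11^2 ≡ 5 (mod 29)
11^4 ≡ 25 (mod 29)
11^7 ≡ 12 (mod 29)
11^14 ≡ 28 (mod 29)
11^28 ≡ 1 (mod 29) ✓
Therefore the multiplicative order of 11 modulo 29 is 28.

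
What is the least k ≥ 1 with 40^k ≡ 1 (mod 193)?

192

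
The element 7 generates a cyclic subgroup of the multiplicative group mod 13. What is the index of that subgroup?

ord(7) | φ(13) = 13 − 1 = 12 = 2^2 · 3.
Divisors of 12: 1, 2, 3, 4, 6, 12.
Evaluate successive powers at the divisors of 12:
7^1 ≡ 7 (mod 13)
7^2 ≡ 10 (mod 13)
7^3 ≡ 5 (mod 13)
7^4 ≡ 9 (mod 13)
7^6 ≡ 12 (mod 13)
7^12 ≡ 1 (mod 13) ✓
Thus |⟨7⟩| = ord(7) = 12.
Index = |(Z/13Z)^×| / |⟨7⟩| = 12 / 12 = 1.

1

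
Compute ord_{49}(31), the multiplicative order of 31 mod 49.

Since 31 ∈ (Z/49Z)^×, its order divides φ(49) = φ(7^2) = 7·(7−1) = 42 = 2 · 3 · 7.
Divisors of 42: 1, 2, 3, 6, 7, 14, 21, 42.
Check 31^d mod 49 for each divisor in increasing order:
31^1 ≡ 31 (mod 49)
31^2 ≡ 30 (mod 49)
31^3 ≡ 48 (mod 49)
31^6 ≡ 1 (mod 49) ✓
Therefore the multiplicative order of 31 modulo 49 is 6.

6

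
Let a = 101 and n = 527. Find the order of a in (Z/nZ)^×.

By Lagrange's theorem, ord_527(101) divides φ(527) = φ(17·31) = (17−1)·(31−1) = 16·30 = 480 = 2^5 · 3 · 5.
Divisors of 480: 1, 2, 3, 4, 5, 6, 8, 10, 12, 15, 16, 20, 24, 30, 32, 40, 48, 60, 80, 96, 120, 160, 240, 480.
Compute 101^d (mod 527) for the divisors d until we hit 1:
101^1 ≡ 101 (mod 527)
101^2 ≡ 188 (mod 527)
101^3 ≡ 16 (mod 527)
101^4 ≡ 35 (mod 527)
101^5 ≡ 373 (mod 527)
101^6 ≡ 256 (mod 527)
101^8 ≡ 171 (mod 527)
101^10 ≡ 1 (mod 527) ✓
Hence ord(101) = 10.

10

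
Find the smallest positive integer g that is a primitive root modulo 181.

φ(181) = 181 − 1 = 180 = 2^2 · 3^2 · 5.
Test candidates g = 2, 3, … against the prime factors q ∈ {2, 3, 5} of φ(181): g is a generator iff g^(180/q) ≢ 1 for every such q.
g = 2: 2^90 ≡ 180; 2^60 ≡ 48; 2^36 ≡ 59 — none is 1, so 2 is a primitive root.
So 2 is the smallest generator of (Z/181Z)^×.

2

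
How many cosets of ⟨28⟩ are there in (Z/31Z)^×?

2

Since 28 ∈ (Z/31Z)^×, its order divides φ(31) = 31 − 1 = 30 = 2 · 3 · 5.
Divisors of 30: 1, 2, 3, 5, 6, 10, 15, 30.
Evaluate successive powers at the divisors of 30:
28^1 ≡ 28 (mod 31)
28^2 ≡ 9 (mod 31)
28^3 ≡ 4 (mod 31)
28^5 ≡ 5 (mod 31)
28^6 ≡ 16 (mod 31)
28^10 ≡ 25 (mod 31)
28^15 ≡ 1 (mod 31) ✓
So ord_31(28) = 15, hence |⟨28⟩| = 15.
Index = |(Z/31Z)^×| / |⟨28⟩| = 30 / 15 = 2.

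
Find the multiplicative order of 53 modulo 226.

The order of 53 must divide φ(226) = φ(2)·φ(113) = 1·112 = 112 = 2^4 · 7.
Divisors of 112: 1, 2, 4, 7, 8, 14, 16, 28, 56, 112.
Check 53^d mod 226 for each divisor in increasing order:
53^1 ≡ 53
53^2 ≡ 97
53^4 ≡ 143
53^7 ≡ 211
53^8 ≡ 109
53^14 ≡ 225
53^16 ≡ 129
53^28 ≡ 1
Therefore the multiplicative order of 53 modulo 226 is 28.

28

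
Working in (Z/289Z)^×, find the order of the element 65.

By Lagrange's theorem, ord_289(65) divides φ(289) = φ(17^2) = 17·(17−1) = 272 = 2^4 · 17.
Divisors of 272: 1, 2, 4, 8, 16, 17, 34, 68, 136, 272.
Compute 65^d (mod 289) for the divisors d until we hit 1:
65^1 ≡ 65
65^2 ≡ 179
65^4 ≡ 251
65^8 ≡ 288
65^16 ≡ 1
The smallest such exponent is 16, so the order of 65 is 16.

16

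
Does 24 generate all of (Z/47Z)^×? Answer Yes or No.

φ(47) = 47 − 1 = 46 = 2 · 23.
Test 24^(46/q) mod 47 for each prime factor q of 46:
24^23 ≡ 1 (mod 47)  [q = 2: ≡ 1 ✗]
24^2 ≡ 12 (mod 47)  [q = 23: ≢ 1 ✓]
The check at q = 2 fails, so 24 generates a proper subgroup.

No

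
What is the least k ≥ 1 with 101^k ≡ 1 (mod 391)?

22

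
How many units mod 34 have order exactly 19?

0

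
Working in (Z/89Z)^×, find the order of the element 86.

The order of 86 must divide φ(89) = 89 − 1 = 88 = 2^3 · 11.
Divisors of 88: 1, 2, 4, 8, 11, 22, 44, 88.
Compute 86^d (mod 89) for the divisors d until we hit 1:
86^1 ≡ 86 (mod 89)
86^2 ≡ 9 (mod 89)
86^4 ≡ 81 (mod 89)
86^8 ≡ 64 (mod 89)
86^11 ≡ 52 (mod 89)
86^22 ≡ 34 (mod 89)
86^44 ≡ 88 (mod 89)
86^88 ≡ 1 (mod 89) ✓
Hence ord(86) = 88.

88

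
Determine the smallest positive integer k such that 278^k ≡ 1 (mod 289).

The order of 278 must divide φ(289) = φ(17^2) = 17·(17−1) = 272 = 2^4 · 17.
Divisors of 272: 1, 2, 4, 8, 16, 17, 34, 68, 136, 272.
Test each divisor d:
278^1 ≡ 278
278^2 ≡ 121
278^4 ≡ 191
278^8 ≡ 67
278^16 ≡ 154
278^17 ≡ 40
278^34 ≡ 155
278^68 ≡ 38
278^136 ≡ 288
278^272 ≡ 1
So ord_289(278) = 272.

272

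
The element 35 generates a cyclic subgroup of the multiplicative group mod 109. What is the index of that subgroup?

Since 35 ∈ (Z/109Z)^×, its order divides φ(109) = 109 − 1 = 108 = 2^2 · 3^3.
Divisors of 108: 1, 2, 3, 4, 6, 9, 12, 18, 27, 36, 54, 108.
Test each divisor d:
35^1 ≡ 35
35^2 ≡ 26
35^3 ≡ 38
35^4 ≡ 22
35^6 ≡ 27
35^9 ≡ 45
35^12 ≡ 75
35^18 ≡ 63
35^27 ≡ 1
Thus |⟨35⟩| = ord(35) = 27.
[(Z/109Z)^× : ⟨35⟩] = 108/27 = 4.

4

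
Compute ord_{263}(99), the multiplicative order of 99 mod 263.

ord(99) | φ(263) = 263 − 1 = 262 = 2 · 131.
Divisors of 262: 1, 2, 131, 262.
Evaluate successive powers at the divisors of 262:
99^1 ≡ 99
99^2 ≡ 70
99^131 ≡ 1
Therefore the multiplicative order of 99 modulo 263 is 131.

131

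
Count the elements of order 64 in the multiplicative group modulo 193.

32

φ(193) = 193 − 1 = 192 = 2^6 · 3.
(Z/193Z)^× is cyclic (|G| = 192); a cyclic group of order m has exactly φ(d) elements of each order d | m, and none otherwise.
64 = 2^6 divides 192, and φ(64) = 32.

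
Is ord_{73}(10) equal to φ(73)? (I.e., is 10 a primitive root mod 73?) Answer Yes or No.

No

φ(73) = 73 − 1 = 72 = 2^3 · 3^2.
It suffices to check that the order of 10 is not a proper divisor of 72: compute 10^(72/q) for q ∈ {2, 3}.
10^36 ≡ 72 (mod 73)  [q = 2: ≢ 1 ✓]
10^24 ≡ 1 (mod 73)  [q = 3: ≡ 1 ✗]
The check at q = 3 fails, so 10 generates a proper subgroup.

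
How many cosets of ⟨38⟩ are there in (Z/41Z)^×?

5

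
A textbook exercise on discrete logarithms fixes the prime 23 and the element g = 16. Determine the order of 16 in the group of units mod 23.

11

By Lagrange's theorem, ord_23(16) divides φ(23) = 23 − 1 = 22 = 2 · 11.
Divisors of 22: 1, 2, 11, 22.
Evaluate successive powers at the divisors of 22:
16^1 ≡ 16 (mod 23)
16^2 ≡ 3 (mod 23)
16^11 ≡ 1 (mod 23) ✓
Hence ord(16) = 11.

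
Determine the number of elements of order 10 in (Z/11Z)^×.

4

φ(11) = 11 − 1 = 10 = 2 · 5.
Since (Z/11Z)^× is cyclic of order 10, the number of elements of order d is φ(d) when d | 10 and 0 otherwise.
10 = 2 · 5 divides 10, and φ(10) = 4.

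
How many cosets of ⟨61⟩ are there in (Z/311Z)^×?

By Lagrange's theorem, ord_311(61) divides φ(311) = 311 − 1 = 310 = 2 · 5 · 31.
Divisors of 310: 1, 2, 5, 10, 31, 62, 155, 310.
Check 61^d mod 311 for each divisor in increasing order:
61^1 ≡ 61
61^2 ≡ 300
61^5 ≡ 228
61^10 ≡ 47
61^31 ≡ 310
61^62 ≡ 1
The order of 61 is 62, so the subgroup it generates has 62 elements.
Index = |(Z/311Z)^×| / |⟨61⟩| = 310 / 62 = 5.

5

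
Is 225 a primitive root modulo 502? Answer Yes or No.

No

φ(502) = φ(2)·φ(251) = 1·250 = 250 = 2 · 5^3.
An element g generates (Z/502Z)^× iff g^(250/q) ≢ 1 (mod 502) for each prime q ∈ {2, 5}.
225^125 ≡ 1 (mod 502)  [q = 2: ≡ 1 ✗]
225^50 ≡ 271 (mod 502)  [q = 5: ≢ 1 ✓]
Since 225^125 ≡ 1, the order of 225 divides 125 < 250, so 225 is not a primitive root.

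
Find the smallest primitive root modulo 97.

φ(97) = 97 − 1 = 96 = 2^5 · 3.
Test candidates g = 2, 3, … against the prime factors q ∈ {2, 3} of φ(97): g is a generator iff g^(96/q) ≢ 1 for every such q.
g = 2: 2^48 ≡ 1 — hits 1, so not a primitive root.
g = 3: 3^48 ≡ 1 — hits 1, so not a primitive root.
g = 4: 4^48 ≡ 1 — hits 1, so not a primitive root.
g = 5: 5^48 ≡ 96; 5^32 ≡ 35 — none is 1, so 5 is a primitive root.
Hence the least primitive root of 97 is 5.

5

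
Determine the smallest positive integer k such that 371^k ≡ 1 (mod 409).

24

Since 371 ∈ (Z/409Z)^×, its order divides φ(409) = 409 − 1 = 408 = 2^3 · 3 · 17.
Divisors of 408: 1, 2, 3, 4, 6, 8, 12, 17, 24, 34, 51, 68, 102, 136, 204, 408.
Compute 371^d (mod 409) for the divisors d until we hit 1:
371^1 ≡ 371 (mod 409)
371^2 ≡ 217 (mod 409)
371^3 ≡ 343 (mod 409)
371^4 ≡ 54 (mod 409)
371^6 ≡ 266 (mod 409)
371^8 ≡ 53 (mod 409)
371^12 ≡ 408 (mod 409)
371^17 ≡ 7 (mod 409)
371^24 ≡ 1 (mod 409) ✓
Therefore the multiplicative order of 371 modulo 409 is 24.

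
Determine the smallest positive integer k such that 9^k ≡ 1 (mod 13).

The order of 9 must divide φ(13) = 13 − 1 = 12 = 2^2 · 3.
Divisors of 12: 1, 2, 3, 4, 6, 12.
Compute 9^d (mod 13) for the divisors d until we hit 1:
9^1 ≡ 9
9^2 ≡ 3
9^3 ≡ 1
So ord_13(9) = 3.

3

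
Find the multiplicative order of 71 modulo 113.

16

Since 71 ∈ (Z/113Z)^×, its order divides φ(113) = 113 − 1 = 112 = 2^4 · 7.
Divisors of 112: 1, 2, 4, 7, 8, 14, 16, 28, 56, 112.
Test each divisor d:
71^1 ≡ 71
71^2 ≡ 69
71^4 ≡ 15
71^7 ≡ 35
71^8 ≡ 112
71^14 ≡ 95
71^16 ≡ 1
Hence ord(71) = 16.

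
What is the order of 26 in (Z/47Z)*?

By Lagrange's theorem, ord_47(26) divides φ(47) = 47 − 1 = 46 = 2 · 23.
Divisors of 46: 1, 2, 23, 46.
Evaluate successive powers at the divisors of 46:
26^1 ≡ 26
26^2 ≡ 18
26^23 ≡ 46
26^46 ≡ 1
The smallest such exponent is 46, so the order of 26 is 46.

46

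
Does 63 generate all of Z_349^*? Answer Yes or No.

Yes

φ(349) = 349 − 1 = 348 = 2^2 · 3 · 29.
It suffices to check that the order of 63 is not a proper divisor of 348: compute 63^(348/q) for q ∈ {2, 3, 29}.
63^174 ≡ 348 (mod 349)  [q = 2: ≢ 1 ✓]
63^116 ≡ 122 (mod 349)  [q = 3: ≢ 1 ✓]
63^12 ≡ 280 (mod 349)  [q = 29: ≢ 1 ✓]
None equal 1, so ord_349(63) = 348: 63 is a primitive root.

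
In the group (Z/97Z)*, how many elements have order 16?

φ(97) = 97 − 1 = 96 = 2^5 · 3.
(Z/97Z)^× is cyclic (|G| = 96); a cyclic group of order m has exactly φ(d) elements of each order d | m, and none otherwise.
16 = 2^4 divides 96, and φ(16) = 8.

8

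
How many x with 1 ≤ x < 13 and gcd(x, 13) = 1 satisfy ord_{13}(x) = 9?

0

φ(13) = 13 − 1 = 12 = 2^2 · 3.
Since (Z/13Z)^× is cyclic of order 12, the number of elements of order d is φ(d) when d | 12 and 0 otherwise.
Here 12 is not a multiple of 9, so there are no elements of order 9.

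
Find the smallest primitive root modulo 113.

3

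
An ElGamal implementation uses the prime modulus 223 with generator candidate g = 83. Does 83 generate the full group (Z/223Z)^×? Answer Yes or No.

φ(223) = 223 − 1 = 222 = 2 · 3 · 37.
It suffices to check that the order of 83 is not a proper divisor of 222: compute 83^(222/q) for q ∈ {2, 3, 37}.
83^111 ≡ 1 (mod 223)  [q = 2: ≡ 1 ✗]
83^74 ≡ 39 (mod 223)  [q = 3: ≢ 1 ✓]
83^6 ≡ 2 (mod 223)  [q = 37: ≢ 1 ✓]
83^111 ≡ 1 shows ord(83) | 111, strictly less than φ(223); not a primitive root.

No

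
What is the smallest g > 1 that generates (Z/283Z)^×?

3

φ(283) = 283 − 1 = 282 = 2 · 3 · 47.
g is a primitive root iff g^(282/q) ≢ 1 (mod 283) for each prime q ∈ {2, 3, 47}.
g = 2: 2^141 ≡ 282; 2^94 ≡ 1 — hits 1, so not a primitive root.
g = 3: 3^141 ≡ 282; 3^94 ≡ 238; 3^6 ≡ 163 — none is 1, so 3 is a primitive root.
Hence the least primitive root of 283 is 3.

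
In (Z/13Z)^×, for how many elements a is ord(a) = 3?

2

φ(13) = 13 − 1 = 12 = 2^2 · 3.
In a cyclic group of order 12, there are φ(d) elements of order d for each divisor d of 12, and zero for non-divisors.
3 | 12, and φ(3) = 3 − 1 = 2.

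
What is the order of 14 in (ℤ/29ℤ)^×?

28

By Lagrange's theorem, ord_29(14) divides φ(29) = 29 − 1 = 28 = 2^2 · 7.
Divisors of 28: 1, 2, 4, 7, 14, 28.
Check 14^d mod 29 for each divisor in increasing order:
14^1 ≡ 14
14^2 ≡ 22
14^4 ≡ 20
14^7 ≡ 12
14^14 ≡ 28
14^28 ≡ 1
So ord_29(14) = 28.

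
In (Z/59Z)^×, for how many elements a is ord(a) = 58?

φ(59) = 59 − 1 = 58 = 2 · 29.
(Z/59Z)^× is cyclic (|G| = 58); a cyclic group of order m has exactly φ(d) elements of each order d | m, and none otherwise.
58 = 2 · 29 divides 58, and φ(58) = 28.

28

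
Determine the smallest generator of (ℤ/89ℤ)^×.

3

φ(89) = 89 − 1 = 88 = 2^3 · 11.
Test candidates g = 2, 3, … against the prime factors q ∈ {2, 11} of φ(89): g is a generator iff g^(88/q) ≢ 1 for every such q.
g = 2: 2^44 ≡ 1 — hits 1, so not a primitive root.
g = 3: 3^44 ≡ 88; 3^8 ≡ 64 — none is 1, so 3 is a primitive root.
So 3 is the smallest generator of (Z/89Z)^×.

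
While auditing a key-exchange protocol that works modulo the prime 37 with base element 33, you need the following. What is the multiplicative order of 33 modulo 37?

9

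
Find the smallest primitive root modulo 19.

2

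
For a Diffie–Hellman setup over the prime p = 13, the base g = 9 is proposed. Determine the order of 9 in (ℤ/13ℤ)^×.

3

By Lagrange's theorem, ord_13(9) divides φ(13) = 13 − 1 = 12 = 2^2 · 3.
Divisors of 12: 1, 2, 3, 4, 6, 12.
Test each divisor d:
9^1 ≡ 9 (mod 13)
9^2 ≡ 3 (mod 13)
9^3 ≡ 1 (mod 13) ✓
So ord_13(9) = 3.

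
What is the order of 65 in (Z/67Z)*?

Since 65 ∈ (Z/67Z)^×, its order divides φ(67) = 67 − 1 = 66 = 2 · 3 · 11.
Divisors of 66: 1, 2, 3, 6, 11, 22, 33, 66.
Compute 65^d (mod 67) for the divisors d until we hit 1:
65^1 ≡ 65 (mod 67)
65^2 ≡ 4 (mod 67)
65^3 ≡ 59 (mod 67)
65^6 ≡ 64 (mod 67)
65^11 ≡ 29 (mod 67)
65^22 ≡ 37 (mod 67)
65^33 ≡ 1 (mod 67) ✓
So ord_67(65) = 33.

33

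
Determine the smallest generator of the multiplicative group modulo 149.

φ(149) = 149 − 1 = 148 = 2^2 · 37.
g is a primitive root iff g^(148/q) ≢ 1 (mod 149) for each prime q ∈ {2, 37}.
g = 2: 2^74 ≡ 148; 2^4 ≡ 16 — none is 1, so 2 is a primitive root.
Hence the least primitive root of 149 is 2.

2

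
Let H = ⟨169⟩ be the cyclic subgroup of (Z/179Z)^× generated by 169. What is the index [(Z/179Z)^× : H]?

By Lagrange's theorem, ord_179(169) divides φ(179) = 179 − 1 = 178 = 2 · 89.
Divisors of 178: 1, 2, 89, 178.
Evaluate successive powers at the divisors of 178:
169^1 ≡ 169 (mod 179)
169^2 ≡ 100 (mod 179)
169^89 ≡ 1 (mod 179) ✓
So ord_179(169) = 89, hence |⟨169⟩| = 89.
[(Z/179Z)^× : ⟨169⟩] = 178/89 = 2.

2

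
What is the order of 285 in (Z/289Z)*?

Since 285 ∈ (Z/289Z)^×, its order divides φ(289) = φ(17^2) = 17·(17−1) = 272 = 2^4 · 17.
Divisors of 272: 1, 2, 4, 8, 16, 17, 34, 68, 136, 272.
Test each divisor d:
285^1 ≡ 285 (mod 289)
285^2 ≡ 16 (mod 289)
285^4 ≡ 256 (mod 289)
285^8 ≡ 222 (mod 289)
285^16 ≡ 154 (mod 289)
285^17 ≡ 251 (mod 289)
285^34 ≡ 288 (mod 289)
285^68 ≡ 1 (mod 289) ✓
Therefore the multiplicative order of 285 modulo 289 is 68.

68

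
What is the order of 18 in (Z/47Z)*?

23

By Lagrange's theorem, ord_47(18) divides φ(47) = 47 − 1 = 46 = 2 · 23.
Divisors of 46: 1, 2, 23, 46.
Check 18^d mod 47 for each divisor in increasing order:
18^1 ≡ 18 (mod 47)
18^2 ≡ 42 (mod 47)
18^23 ≡ 1 (mod 47) ✓
Hence ord(18) = 23.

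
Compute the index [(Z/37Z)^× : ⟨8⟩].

3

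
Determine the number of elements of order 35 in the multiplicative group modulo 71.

φ(71) = 71 − 1 = 70 = 2 · 5 · 7.
In a cyclic group of order 70, there are φ(d) elements of order d for each divisor d of 70, and zero for non-divisors.
35 = 5 · 7 divides 70, and φ(35) = 24.

24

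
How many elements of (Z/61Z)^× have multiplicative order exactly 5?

4

φ(61) = 61 − 1 = 60 = 2^2 · 3 · 5.
(Z/61Z)^× is cyclic (|G| = 60); a cyclic group of order m has exactly φ(d) elements of each order d | m, and none otherwise.
5 | 60, and φ(5) = 5 − 1 = 4.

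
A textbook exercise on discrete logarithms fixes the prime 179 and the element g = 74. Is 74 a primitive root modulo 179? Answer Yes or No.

φ(179) = 179 − 1 = 178 = 2 · 89.
74 is a primitive root mod 179 iff 74^(φ(179)/q) ≢ 1 for every prime q | φ(179), i.e. q ∈ {2, 89}.
74^89 ≡ 1 (mod 179)  [q = 2: ≡ 1 ✗]
74^2 ≡ 106 (mod 179)  [q = 89: ≢ 1 ✓]
The check at q = 2 fails, so 74 generates a proper subgroup.

No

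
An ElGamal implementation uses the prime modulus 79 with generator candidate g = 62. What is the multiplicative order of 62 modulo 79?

13

By Lagrange's theorem, ord_79(62) divides φ(79) = 79 − 1 = 78 = 2 · 3 · 13.
Divisors of 78: 1, 2, 3, 6, 13, 26, 39, 78.
Check 62^d mod 79 for each divisor in increasing order:
62^1 ≡ 62 (mod 79)
62^2 ≡ 52 (mod 79)
62^3 ≡ 64 (mod 79)
62^6 ≡ 67 (mod 79)
62^13 ≡ 1 (mod 79) ✓
The smallest such exponent is 13, so the order of 62 is 13.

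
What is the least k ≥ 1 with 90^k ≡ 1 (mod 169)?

26

The order of 90 must divide φ(169) = φ(13^2) = 13·(13−1) = 156 = 2^2 · 3 · 13.
Divisors of 156: 1, 2, 3, 4, 6, 12, 13, 26, 39, 52, 78, 156.
Check 90^d mod 169 for each divisor in increasing order:
90^1 ≡ 90
90^2 ≡ 157
90^3 ≡ 103
90^4 ≡ 144
90^6 ≡ 131
90^12 ≡ 92
90^13 ≡ 168
90^26 ≡ 1
Hence ord(90) = 26.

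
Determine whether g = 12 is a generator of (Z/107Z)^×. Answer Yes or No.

No

φ(107) = 107 − 1 = 106 = 2 · 53.
Test 12^(106/q) mod 107 for each prime factor q of 106:
12^53 ≡ 1 (mod 107)  [q = 2: ≡ 1 ✗]
12^2 ≡ 37 (mod 107)  [q = 53: ≢ 1 ✓]
The check at q = 2 fails, so 12 generates a proper subgroup.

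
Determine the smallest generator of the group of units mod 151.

φ(151) = 151 − 1 = 150 = 2 · 3 · 5^2.
g is a primitive root iff g^(150/q) ≢ 1 (mod 151) for each prime q ∈ {2, 3, 5}.
g = 2: 2^75 ≡ 1 — hits 1, so not a primitive root.
g = 3: 3^75 ≡ 150; 3^50 ≡ 1 — hits 1, so not a primitive root.
g = 4: 4^75 ≡ 1 — hits 1, so not a primitive root.
g = 5: 5^75 ≡ 1 — hits 1, so not a primitive root.
g = 6: 6^75 ≡ 150; 6^50 ≡ 32; 6^30 ≡ 59 — none is 1, so 6 is a primitive root.
So 6 is the smallest generator of (Z/151Z)^×.

6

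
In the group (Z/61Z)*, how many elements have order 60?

φ(61) = 61 − 1 = 60 = 2^2 · 3 · 5.
Since (Z/61Z)^× is cyclic of order 60, the number of elements of order d is φ(d) when d | 60 and 0 otherwise.
60 = 2^2 · 3 · 5 divides 60, and φ(60) = 16.

16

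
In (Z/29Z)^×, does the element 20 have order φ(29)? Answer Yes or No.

No

φ(29) = 29 − 1 = 28 = 2^2 · 7.
An element g generates (Z/29Z)^× iff g^(28/q) ≢ 1 (mod 29) for each prime q ∈ {2, 7}.
20^14 ≡ 1 (mod 29)  [q = 2: ≡ 1 ✗]
20^4 ≡ 7 (mod 29)  [q = 7: ≢ 1 ✓]
20^14 ≡ 1 shows ord(20) | 14, strictly less than φ(29); not a primitive root.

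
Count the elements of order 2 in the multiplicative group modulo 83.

φ(83) = 83 − 1 = 82 = 2 · 41.
In a cyclic group of order 82, there are φ(d) elements of order d for each divisor d of 82, and zero for non-divisors.
2 | 82, and φ(2) = 2 − 1 = 1.

1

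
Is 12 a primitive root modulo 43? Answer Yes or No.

Yes

φ(43) = 43 − 1 = 42 = 2 · 3 · 7.
An element g generates (Z/43Z)^× iff g^(42/q) ≢ 1 (mod 43) for each prime q ∈ {2, 3, 7}.
12^21 ≡ 42 (mod 43)  [q = 2: ≢ 1 ✓]
12^14 ≡ 36 (mod 43)  [q = 3: ≢ 1 ✓]
12^6 ≡ 21 (mod 43)  [q = 7: ≢ 1 ✓]
All checks pass, so 12 has order 42 and is a primitive root modulo 43.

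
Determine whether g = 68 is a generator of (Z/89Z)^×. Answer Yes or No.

No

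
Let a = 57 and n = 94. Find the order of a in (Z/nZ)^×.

46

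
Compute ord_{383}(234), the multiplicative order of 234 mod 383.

382

The order of 234 must divide φ(383) = 383 − 1 = 382 = 2 · 191.
Divisors of 382: 1, 2, 191, 382.
Evaluate successive powers at the divisors of 382:
234^1 ≡ 234
234^2 ≡ 370
234^191 ≡ 382
234^382 ≡ 1
So ord_383(234) = 382.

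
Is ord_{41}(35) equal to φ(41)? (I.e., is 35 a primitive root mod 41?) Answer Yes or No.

Yes

φ(41) = 41 − 1 = 40 = 2^3 · 5.
It suffices to check that the order of 35 is not a proper divisor of 40: compute 35^(40/q) for q ∈ {2, 5}.
35^20 ≡ 40 (mod 41)  [q = 2: ≢ 1 ✓]
35^8 ≡ 10 (mod 41)  [q = 5: ≢ 1 ✓]
All checks pass, so 35 has order 40 and is a primitive root modulo 41.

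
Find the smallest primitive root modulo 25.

2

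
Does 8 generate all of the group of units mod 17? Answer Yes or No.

No

φ(17) = 17 − 1 = 16 = 2^4.
It suffices to check that the order of 8 is not a proper divisor of 16: compute 8^(16/q) for q ∈ {2}.
8^8 ≡ 1 (mod 17)  [q = 2: ≡ 1 ✗]
Since 8^8 ≡ 1, the order of 8 divides 8 < 16, so 8 is not a primitive root.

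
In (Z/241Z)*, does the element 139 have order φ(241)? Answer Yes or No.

No

φ(241) = 241 − 1 = 240 = 2^4 · 3 · 5.
Test 139^(240/q) mod 241 for each prime factor q of 240:
139^120 ≡ 240 (mod 241)  [q = 2: ≢ 1 ✓]
139^80 ≡ 1 (mod 241)  [q = 3: ≡ 1 ✗]
139^48 ≡ 205 (mod 241)  [q = 5: ≢ 1 ✓]
139^80 ≡ 1 shows ord(139) | 80, strictly less than φ(241); not a primitive root.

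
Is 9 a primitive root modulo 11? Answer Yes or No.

No

φ(11) = 11 − 1 = 10 = 2 · 5.
9 is a primitive root mod 11 iff 9^(φ(11)/q) ≢ 1 for every prime q | φ(11), i.e. q ∈ {2, 5}.
9^5 ≡ 1 (mod 11)  [q = 2: ≡ 1 ✗]
9^2 ≡ 4 (mod 11)  [q = 5: ≢ 1 ✓]
The check at q = 2 fails, so 9 generates a proper subgroup.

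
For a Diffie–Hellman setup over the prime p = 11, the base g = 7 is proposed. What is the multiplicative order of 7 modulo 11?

Since 7 ∈ (Z/11Z)^×, its order divides φ(11) = 11 − 1 = 10 = 2 · 5.
Divisors of 10: 1, 2, 5, 10.
Check 7^d mod 11 for each divisor in increasing order:
7^1 ≡ 7
7^2 ≡ 5
7^5 ≡ 10
7^10 ≡ 1
The smallest such exponent is 10, so the order of 7 is 10.

10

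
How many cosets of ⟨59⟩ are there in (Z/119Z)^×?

ord(59) | φ(119) = φ(7·17) = (7−1)·(17−1) = 6·16 = 96 = 2^5 · 3.
Divisors of 96: 1, 2, 3, 4, 6, 8, 12, 16, 24, 32, 48, 96.
Test each divisor d:
59^1 ≡ 59 (mod 119)
59^2 ≡ 30 (mod 119)
59^3 ≡ 104 (mod 119)
59^4 ≡ 67 (mod 119)
59^6 ≡ 106 (mod 119)
59^8 ≡ 86 (mod 119)
59^12 ≡ 50 (mod 119)
59^16 ≡ 18 (mod 119)
59^24 ≡ 1 (mod 119) ✓
The order of 59 is 24, so the subgroup it generates has 24 elements.
[(Z/119Z)^× : ⟨59⟩] = 96/24 = 4.

4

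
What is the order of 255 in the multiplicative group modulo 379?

ord(255) | φ(379) = 379 − 1 = 378 = 2 · 3^3 · 7.
Divisors of 378: 1, 2, 3, 6, 7, 9, 14, 18, 21, 27, 42, 54, 63, 126, 189, 378.
Check 255^d mod 379 for each divisor in increasing order:
255^1 ≡ 255 (mod 379)
255^2 ≡ 216 (mod 379)
255^3 ≡ 125 (mod 379)
255^6 ≡ 86 (mod 379)
255^7 ≡ 327 (mod 379)
255^9 ≡ 138 (mod 379)
255^14 ≡ 51 (mod 379)
255^18 ≡ 94 (mod 379)
255^21 ≡ 1 (mod 379) ✓
So ord_379(255) = 21.

21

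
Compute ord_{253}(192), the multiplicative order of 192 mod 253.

The order of 192 must divide φ(253) = φ(11·23) = (11−1)·(23−1) = 10·22 = 220 = 2^2 · 5 · 11.
Divisors of 220: 1, 2, 4, 5, 10, 11, 20, 22, 44, 55, 110, 220.
Test each divisor d:
192^1 ≡ 192
192^2 ≡ 179
192^4 ≡ 163
192^5 ≡ 177
192^10 ≡ 210
192^11 ≡ 93
192^20 ≡ 78
192^22 ≡ 47
192^44 ≡ 185
192^55 ≡ 1
So ord_253(192) = 55.

55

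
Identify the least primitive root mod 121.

2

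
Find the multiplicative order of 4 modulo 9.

3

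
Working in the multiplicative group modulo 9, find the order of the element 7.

ord(7) | φ(9) = φ(3^2) = 3·(3−1) = 6 = 2 · 3.
Divisors of 6: 1, 2, 3, 6.
Evaluate successive powers at the divisors of 6:
7^1 ≡ 7 (mod 9)
7^2 ≡ 4 (mod 9)
7^3 ≡ 1 (mod 9) ✓
Hence ord(7) = 3.

3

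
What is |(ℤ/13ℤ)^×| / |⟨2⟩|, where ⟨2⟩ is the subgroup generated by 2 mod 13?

1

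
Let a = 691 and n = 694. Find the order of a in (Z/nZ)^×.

Since 691 ∈ (Z/694Z)^×, its order divides φ(694) = φ(2)·φ(347) = 1·346 = 346 = 2 · 173.
Divisors of 346: 1, 2, 173, 346.
Check 691^d mod 694 for each divisor in increasing order:
691^1 ≡ 691 (mod 694)
691^2 ≡ 9 (mod 694)
691^173 ≡ 693 (mod 694)
691^346 ≡ 1 (mod 694) ✓
Therefore the multiplicative order of 691 modulo 694 is 346.

346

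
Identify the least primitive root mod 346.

φ(346) = φ(2)·φ(173) = 1·172 = 172 = 2^2 · 43.
g is a primitive root iff g^(172/q) ≢ 1 (mod 346) for each prime q ∈ {2, 43}.
g = 2: gcd(2, 346) = 2 > 1, not a unit — skip.
g = 3: 3^86 ≡ 345; 3^4 ≡ 81 — none is 1, so 3 is a primitive root.
Hence the least primitive root of 346 is 3.

3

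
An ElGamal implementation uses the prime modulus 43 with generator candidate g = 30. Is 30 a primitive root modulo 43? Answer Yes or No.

φ(43) = 43 − 1 = 42 = 2 · 3 · 7.
An element g generates (Z/43Z)^× iff g^(42/q) ≢ 1 (mod 43) for each prime q ∈ {2, 3, 7}.
30^21 ≡ 42 (mod 43)  [q = 2: ≢ 1 ✓]
30^14 ≡ 6 (mod 43)  [q = 3: ≢ 1 ✓]
30^6 ≡ 16 (mod 43)  [q = 7: ≢ 1 ✓]
None equal 1, so ord_43(30) = 42: 30 is a primitive root.

Yes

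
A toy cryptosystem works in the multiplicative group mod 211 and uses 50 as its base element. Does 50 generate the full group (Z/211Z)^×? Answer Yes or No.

No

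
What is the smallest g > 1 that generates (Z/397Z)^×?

5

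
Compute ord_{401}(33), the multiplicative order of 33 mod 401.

By Lagrange's theorem, ord_401(33) divides φ(401) = 401 − 1 = 400 = 2^4 · 5^2.
Divisors of 400: 1, 2, 4, 5, 8, 10, 16, 20, 25, 40, 50, 80, 100, 200, 400.
Evaluate successive powers at the divisors of 400:
33^1 ≡ 33
33^2 ≡ 287
33^4 ≡ 164
33^5 ≡ 199
33^8 ≡ 29
33^10 ≡ 303
33^16 ≡ 39
33^20 ≡ 381
33^25 ≡ 30
33^40 ≡ 400
33^50 ≡ 98
33^80 ≡ 1
So ord_401(33) = 80.

80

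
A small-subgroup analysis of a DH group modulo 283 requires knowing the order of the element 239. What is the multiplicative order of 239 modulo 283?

Since 239 ∈ (Z/283Z)^×, its order divides φ(283) = 283 − 1 = 282 = 2 · 3 · 47.
Divisors of 282: 1, 2, 3, 6, 47, 94, 141, 282.
Test each divisor d:
239^1 ≡ 239
239^2 ≡ 238
239^3 ≡ 282
239^6 ≡ 1
So ord_283(239) = 6.

6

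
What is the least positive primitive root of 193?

φ(193) = 193 − 1 = 192 = 2^6 · 3.
g is a primitive root iff g^(192/q) ≢ 1 (mod 193) for each prime q ∈ {2, 3}.
g = 2: 2^96 ≡ 1 — hits 1, so not a primitive root.
g = 3: 3^96 ≡ 1 — hits 1, so not a primitive root.
g = 4: 4^96 ≡ 1 — hits 1, so not a primitive root.
g = 5: 5^96 ≡ 192; 5^64 ≡ 84 — none is 1, so 5 is a primitive root.
Hence the least primitive root of 193 is 5.

5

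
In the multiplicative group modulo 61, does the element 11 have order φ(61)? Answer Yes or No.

No

φ(61) = 61 − 1 = 60 = 2^2 · 3 · 5.
It suffices to check that the order of 11 is not a proper divisor of 60: compute 11^(60/q) for q ∈ {2, 3, 5}.
11^30 ≡ 60 (mod 61)  [q = 2: ≢ 1 ✓]
11^20 ≡ 1 (mod 61)  [q = 3: ≡ 1 ✗]
11^12 ≡ 1 (mod 61)  [q = 5: ≡ 1 ✗]
11^20 ≡ 1 shows ord(11) | 20, strictly less than φ(61); not a primitive root.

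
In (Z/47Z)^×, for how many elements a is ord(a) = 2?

φ(47) = 47 − 1 = 46 = 2 · 23.
(Z/47Z)^× is cyclic (|G| = 46); a cyclic group of order m has exactly φ(d) elements of each order d | m, and none otherwise.
2 | 46, and φ(2) = 2 − 1 = 1.

1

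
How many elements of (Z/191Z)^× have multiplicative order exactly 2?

φ(191) = 191 − 1 = 190 = 2 · 5 · 19.
In a cyclic group of order 190, there are φ(d) elements of order d for each divisor d of 190, and zero for non-divisors.
2 | 190, and φ(2) = 2 − 1 = 1.

1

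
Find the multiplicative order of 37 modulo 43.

6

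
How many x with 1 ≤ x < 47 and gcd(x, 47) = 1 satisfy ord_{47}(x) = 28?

0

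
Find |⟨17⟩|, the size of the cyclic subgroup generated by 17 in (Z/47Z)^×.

23

By Lagrange's theorem, ord_47(17) divides φ(47) = 47 − 1 = 46 = 2 · 23.
Divisors of 46: 1, 2, 23, 46.
Check 17^d mod 47 for each divisor in increasing order:
17^1 ≡ 17 (mod 47)
17^2 ≡ 7 (mod 47)
17^23 ≡ 1 (mod 47) ✓
Therefore the multiplicative order of 17 modulo 47 is 23.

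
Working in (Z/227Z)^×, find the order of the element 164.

226

ord(164) | φ(227) = 227 − 1 = 226 = 2 · 113.
Divisors of 226: 1, 2, 113, 226.
Test each divisor d:
164^1 ≡ 164 (mod 227)
164^2 ≡ 110 (mod 227)
164^113 ≡ 226 (mod 227)
164^226 ≡ 1 (mod 227) ✓
Therefore the multiplicative order of 164 modulo 227 is 226.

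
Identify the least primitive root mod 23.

φ(23) = 23 − 1 = 22 = 2 · 11.
g is a primitive root iff g^(22/q) ≢ 1 (mod 23) for each prime q ∈ {2, 11}.
g = 2: 2^11 ≡ 1 — hits 1, so not a primitive root.
g = 3: 3^11 ≡ 1 — hits 1, so not a primitive root.
g = 4: 4^11 ≡ 1 — hits 1, so not a primitive root.
g = 5: 5^11 ≡ 22; 5^2 ≡ 2 — none is 1, so 5 is a primitive root.
The smallest primitive root modulo 23 is 5.

5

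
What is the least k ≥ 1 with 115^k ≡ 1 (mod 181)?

180

ord(115) | φ(181) = 181 − 1 = 180 = 2^2 · 3^2 · 5.
Divisors of 180: 1, 2, 3, 4, 5, 6, 9, 10, 12, 15, 18, 20, 30, 36, 45, 60, 90, 180.
Test each divisor d:
115^1 ≡ 115 (mod 181)
115^2 ≡ 12 (mod 181)
115^3 ≡ 113 (mod 181)
115^4 ≡ 144 (mod 181)
115^5 ≡ 89 (mod 181)
115^6 ≡ 99 (mod 181)
115^9 ≡ 146 (mod 181)
115^10 ≡ 138 (mod 181)
115^12 ≡ 27 (mod 181)
115^15 ≡ 155 (mod 181)
115^18 ≡ 139 (mod 181)
115^20 ≡ 39 (mod 181)
115^30 ≡ 133 (mod 181)
115^36 ≡ 135 (mod 181)
115^45 ≡ 162 (mod 181)
115^60 ≡ 132 (mod 181)
115^90 ≡ 180 (mod 181)
115^180 ≡ 1 (mod 181) ✓
So ord_181(115) = 180.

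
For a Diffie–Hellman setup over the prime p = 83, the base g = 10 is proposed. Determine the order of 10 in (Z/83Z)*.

41

Since 10 ∈ (Z/83Z)^×, its order divides φ(83) = 83 − 1 = 82 = 2 · 41.
Divisors of 82: 1, 2, 41, 82.
Test each divisor d:
10^1 ≡ 10 (mod 83)
10^2 ≡ 17 (mod 83)
10^41 ≡ 1 (mod 83) ✓
Therefore the multiplicative order of 10 modulo 83 is 41.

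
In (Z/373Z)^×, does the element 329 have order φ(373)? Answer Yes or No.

Yes

φ(373) = 373 − 1 = 372 = 2^2 · 3 · 31.
It suffices to check that the order of 329 is not a proper divisor of 372: compute 329^(372/q) for q ∈ {2, 3, 31}.
329^186 ≡ 372 (mod 373)  [q = 2: ≢ 1 ✓]
329^124 ≡ 284 (mod 373)  [q = 3: ≢ 1 ✓]
329^12 ≡ 213 (mod 373)  [q = 31: ≢ 1 ✓]
Every test exponent gives a nontrivial residue, hence 329 generates the full group.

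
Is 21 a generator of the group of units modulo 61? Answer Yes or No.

No

φ(61) = 61 − 1 = 60 = 2^2 · 3 · 5.
It suffices to check that the order of 21 is not a proper divisor of 60: compute 21^(60/q) for q ∈ {2, 3, 5}.
21^30 ≡ 60 (mod 61)  [q = 2: ≢ 1 ✓]
21^20 ≡ 47 (mod 61)  [q = 3: ≢ 1 ✓]
21^12 ≡ 1 (mod 61)  [q = 5: ≡ 1 ✗]
The check at q = 5 fails, so 21 generates a proper subgroup.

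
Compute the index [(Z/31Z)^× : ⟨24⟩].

ord(24) | φ(31) = 31 − 1 = 30 = 2 · 3 · 5.
Divisors of 30: 1, 2, 3, 5, 6, 10, 15, 30.
Evaluate successive powers at the divisors of 30:
24^1 ≡ 24
24^2 ≡ 18
24^3 ≡ 29
24^5 ≡ 26
24^6 ≡ 4
24^10 ≡ 25
24^15 ≡ 30
24^30 ≡ 1
So ord_31(24) = 30, hence |⟨24⟩| = 30.
Index = |(Z/31Z)^×| / |⟨24⟩| = 30 / 30 = 1.

1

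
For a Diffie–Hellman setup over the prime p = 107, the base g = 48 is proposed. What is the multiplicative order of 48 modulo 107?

53

The order of 48 must divide φ(107) = 107 − 1 = 106 = 2 · 53.
Divisors of 106: 1, 2, 53, 106.
Check 48^d mod 107 for each divisor in increasing order:
48^1 ≡ 48
48^2 ≡ 57
48^53 ≡ 1
So ord_107(48) = 53.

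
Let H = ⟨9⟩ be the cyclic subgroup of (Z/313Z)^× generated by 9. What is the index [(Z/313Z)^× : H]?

The order of 9 must divide φ(313) = 313 − 1 = 312 = 2^3 · 3 · 13.
Divisors of 312: 1, 2, 3, 4, 6, 8, 12, 13, 24, 26, 39, 52, 78, 104, 156, 312.
Test each divisor d:
9^1 ≡ 9 (mod 313)
9^2 ≡ 81 (mod 313)
9^3 ≡ 103 (mod 313)
9^4 ≡ 301 (mod 313)
9^6 ≡ 280 (mod 313)
9^8 ≡ 144 (mod 313)
9^12 ≡ 150 (mod 313)
9^13 ≡ 98 (mod 313)
9^24 ≡ 277 (mod 313)
9^26 ≡ 214 (mod 313)
9^39 ≡ 1 (mod 313) ✓
Thus |⟨9⟩| = ord(9) = 39.
The index is φ(313) / ord(9) = 312 / 39 = 8.

8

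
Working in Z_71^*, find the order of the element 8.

35

Since 8 ∈ (Z/71Z)^×, its order divides φ(71) = 71 − 1 = 70 = 2 · 5 · 7.
Divisors of 70: 1, 2, 5, 7, 10, 14, 35, 70.
Test each divisor d:
8^1 ≡ 8 (mod 71)
8^2 ≡ 64 (mod 71)
8^5 ≡ 37 (mod 71)
8^7 ≡ 25 (mod 71)
8^10 ≡ 20 (mod 71)
8^14 ≡ 57 (mod 71)
8^35 ≡ 1 (mod 71) ✓
So ord_71(8) = 35.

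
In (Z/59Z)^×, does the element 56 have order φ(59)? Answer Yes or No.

Yes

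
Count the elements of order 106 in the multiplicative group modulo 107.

52

φ(107) = 107 − 1 = 106 = 2 · 53.
Since (Z/107Z)^× is cyclic of order 106, the number of elements of order d is φ(d) when d | 106 and 0 otherwise.
106 = 2 · 53 divides 106, and φ(106) = 52.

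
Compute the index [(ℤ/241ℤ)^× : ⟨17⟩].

The order of 17 must divide φ(241) = 241 − 1 = 240 = 2^4 · 3 · 5.
Divisors of 240: 1, 2, 3, 4, 5, 6, 8, 10, 12, 15, 16, 20, 24, 30, 40, 48, 60, 80, 120, 240.
Evaluate successive powers at the divisors of 240:
17^1 ≡ 17 (mod 241)
17^2 ≡ 48 (mod 241)
17^3 ≡ 93 (mod 241)
17^4 ≡ 135 (mod 241)
17^5 ≡ 126 (mod 241)
17^6 ≡ 214 (mod 241)
17^8 ≡ 150 (mod 241)
17^10 ≡ 211 (mod 241)
17^12 ≡ 6 (mod 241)
17^15 ≡ 76 (mod 241)
17^16 ≡ 87 (mod 241)
17^20 ≡ 177 (mod 241)
17^24 ≡ 36 (mod 241)
17^30 ≡ 233 (mod 241)
17^40 ≡ 240 (mod 241)
17^48 ≡ 91 (mod 241)
17^60 ≡ 64 (mod 241)
17^80 ≡ 1 (mod 241) ✓
The order of 17 is 80, so the subgroup it generates has 80 elements.
Index = |(Z/241Z)^×| / |⟨17⟩| = 240 / 80 = 3.

3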